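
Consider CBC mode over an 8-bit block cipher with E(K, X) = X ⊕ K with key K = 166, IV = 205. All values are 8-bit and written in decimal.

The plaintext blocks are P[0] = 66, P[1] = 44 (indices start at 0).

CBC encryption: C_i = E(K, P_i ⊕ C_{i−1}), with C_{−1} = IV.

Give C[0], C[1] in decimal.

C[0] = 41, C[1] = 163

C[0]: P[0] ⊕ 205 = 143; E(K, 143) = 41.
C[1]: P[1] ⊕ 41 = 5; E(K, 5) = 163.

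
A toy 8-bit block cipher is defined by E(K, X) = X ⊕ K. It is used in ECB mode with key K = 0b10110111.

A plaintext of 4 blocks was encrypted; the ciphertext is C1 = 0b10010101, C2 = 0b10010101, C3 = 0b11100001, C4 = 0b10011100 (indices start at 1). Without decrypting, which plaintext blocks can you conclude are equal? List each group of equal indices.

P1 = P2

ECB encrypts each block independently with the same key, so equal ciphertext blocks imply equal plaintext blocks.
C1 = C2 = 0b10010101, so P1 = P2.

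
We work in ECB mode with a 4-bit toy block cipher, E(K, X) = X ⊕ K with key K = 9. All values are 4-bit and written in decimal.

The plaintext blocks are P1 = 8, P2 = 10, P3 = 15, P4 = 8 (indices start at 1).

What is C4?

ECB encryption: C_i = E(K, P_i).
C4: E(K, 8) = 1.

C4 = 1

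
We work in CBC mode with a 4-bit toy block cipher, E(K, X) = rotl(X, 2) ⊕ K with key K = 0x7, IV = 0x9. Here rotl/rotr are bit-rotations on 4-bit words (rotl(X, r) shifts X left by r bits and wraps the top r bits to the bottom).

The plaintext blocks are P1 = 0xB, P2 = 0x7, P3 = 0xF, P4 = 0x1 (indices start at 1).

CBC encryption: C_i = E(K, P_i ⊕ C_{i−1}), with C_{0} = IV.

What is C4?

C4 = 0x4

C1: P1 ⊕ 0x9 = 0x2; E(K, 0x2) = 0xF.
C2: P2 ⊕ 0xF = 0x8; E(K, 0x8) = 0x5.
C3: P3 ⊕ 0x5 = 0xA; E(K, 0xA) = 0xD.
C4: P4 ⊕ 0xD = 0xC; E(K, 0xC) = 0x4.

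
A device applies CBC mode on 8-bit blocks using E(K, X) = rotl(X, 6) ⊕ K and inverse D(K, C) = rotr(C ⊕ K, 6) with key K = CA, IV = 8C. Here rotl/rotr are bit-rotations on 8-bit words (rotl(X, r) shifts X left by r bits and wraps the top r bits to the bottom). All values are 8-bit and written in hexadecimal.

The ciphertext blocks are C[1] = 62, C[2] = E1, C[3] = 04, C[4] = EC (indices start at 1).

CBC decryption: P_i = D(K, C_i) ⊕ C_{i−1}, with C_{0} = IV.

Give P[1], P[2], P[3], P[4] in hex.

P[1] = 2E, P[2] = CE, P[3] = DA, P[4] = 9C

P[1]: D(K, 62) = A2; A2 ⊕ 8C = 2E.
P[2]: D(K, E1) = AC; AC ⊕ 62 = CE.
P[3]: D(K, 04) = 3B; 3B ⊕ E1 = DA.
P[4]: D(K, EC) = 98; 98 ⊕ 04 = 9C.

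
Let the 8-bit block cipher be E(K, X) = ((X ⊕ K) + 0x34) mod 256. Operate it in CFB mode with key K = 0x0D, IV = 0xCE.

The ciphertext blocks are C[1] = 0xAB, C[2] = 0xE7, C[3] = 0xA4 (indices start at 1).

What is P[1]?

P[1] = 0x5C

CFB decryption: P_i = C_i ⊕ E(K, C_{i−1}), with C_{0} = IV.
P[1]: E(K, 0xCE) = 0xF7; 0xAB ⊕ 0xF7 = 0x5C.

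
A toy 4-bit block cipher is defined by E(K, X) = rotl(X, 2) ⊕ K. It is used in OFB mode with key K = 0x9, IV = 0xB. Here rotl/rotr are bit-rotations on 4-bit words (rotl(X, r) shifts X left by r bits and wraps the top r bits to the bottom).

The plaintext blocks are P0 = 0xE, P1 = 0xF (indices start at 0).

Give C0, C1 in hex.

OFB encryption: S_i = E(K, S_{i−1}) with S_{−1} = IV; C_i = P_i ⊕ S_i.
C0: S = E(K, 0xB) = 0x7; 0xE ⊕ 0x7 = 0x9.
C1: S = E(K, 0x7) = 0x4; 0xF ⊕ 0x4 = 0xB.

C0 = 0x9, C1 = 0xB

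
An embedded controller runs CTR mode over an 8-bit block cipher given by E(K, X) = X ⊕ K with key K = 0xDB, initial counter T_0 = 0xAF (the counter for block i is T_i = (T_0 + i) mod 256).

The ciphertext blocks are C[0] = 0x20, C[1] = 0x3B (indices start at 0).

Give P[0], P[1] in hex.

CTR decryption: S_i = E(K, T_i) where T_i is the counter for block i; P_i = C_i ⊕ S_i.
P[0]: T = 0xAF, S = E(K, T) = 0x74; 0x20 ⊕ 0x74 = 0x54.
P[1]: T = 0xB0, S = E(K, T) = 0x6B; 0x3B ⊕ 0x6B = 0x50.

P[0] = 0x54, P[1] = 0x50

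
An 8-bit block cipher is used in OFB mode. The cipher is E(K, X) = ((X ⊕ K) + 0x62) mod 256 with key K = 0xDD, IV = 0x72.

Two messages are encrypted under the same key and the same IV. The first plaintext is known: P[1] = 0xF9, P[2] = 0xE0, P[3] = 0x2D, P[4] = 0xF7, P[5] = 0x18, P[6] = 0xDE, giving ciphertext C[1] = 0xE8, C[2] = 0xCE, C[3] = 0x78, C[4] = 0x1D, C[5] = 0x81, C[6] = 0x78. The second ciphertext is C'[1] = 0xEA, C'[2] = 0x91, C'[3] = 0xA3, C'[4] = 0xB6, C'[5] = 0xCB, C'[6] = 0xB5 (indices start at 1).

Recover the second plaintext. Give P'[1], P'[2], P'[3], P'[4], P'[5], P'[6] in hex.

P'[1] = 0xFB, P'[2] = 0xBF, P'[3] = 0xF6, P'[4] = 0x5C, P'[5] = 0x52, P'[6] = 0x13

In OFB with a reused IV, both messages share the same keystream S_i, so C_i ⊕ C'_i = P_i ⊕ P'_i and thus P'_i = P_i ⊕ C_i ⊕ C'_i.
P'[1]: 0xF9 ⊕ 0xE8 ⊕ 0xEA = 0xFB.
P'[2]: 0xE0 ⊕ 0xCE ⊕ 0x91 = 0xBF.
P'[3]: 0x2D ⊕ 0x78 ⊕ 0xA3 = 0xF6.
P'[4]: 0xF7 ⊕ 0x1D ⊕ 0xB6 = 0x5C.
P'[5]: 0x18 ⊕ 0x81 ⊕ 0xCB = 0x52.
P'[6]: 0xDE ⊕ 0x78 ⊕ 0xB5 = 0x13.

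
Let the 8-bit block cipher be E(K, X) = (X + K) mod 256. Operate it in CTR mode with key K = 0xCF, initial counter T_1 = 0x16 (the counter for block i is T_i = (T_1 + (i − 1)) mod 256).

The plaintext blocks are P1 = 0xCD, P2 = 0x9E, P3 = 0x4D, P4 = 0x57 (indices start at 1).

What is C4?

C4 = 0xBF

CTR encryption: S_i = E(K, T_i) where T_i is the counter for block i; C_i = P_i ⊕ S_i.
C1: T = 0x16, S = E(K, T) = 0xE5; 0xCD ⊕ 0xE5 = 0x28.
C2: T = 0x17, S = E(K, T) = 0xE6; 0x9E ⊕ 0xE6 = 0x78.
C3: T = 0x18, S = E(K, T) = 0xE7; 0x4D ⊕ 0xE7 = 0xAA.
C4: T = 0x19, S = E(K, T) = 0xE8; 0x57 ⊕ 0xE8 = 0xBF.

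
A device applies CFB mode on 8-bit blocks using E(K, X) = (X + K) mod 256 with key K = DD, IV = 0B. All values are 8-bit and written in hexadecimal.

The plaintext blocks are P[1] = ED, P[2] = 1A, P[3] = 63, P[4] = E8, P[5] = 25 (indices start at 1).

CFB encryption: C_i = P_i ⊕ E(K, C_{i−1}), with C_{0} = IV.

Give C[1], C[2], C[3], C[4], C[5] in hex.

C[1]: E(K, 0B) = E8; ED ⊕ E8 = 05.
C[2]: E(K, 05) = E2; 1A ⊕ E2 = F8.
C[3]: E(K, F8) = D5; 63 ⊕ D5 = B6.
C[4]: E(K, B6) = 93; E8 ⊕ 93 = 7B.
C[5]: E(K, 7B) = 58; 25 ⊕ 58 = 7D.

C[1] = 05, C[2] = F8, C[3] = B6, C[4] = 7B, C[5] = 7D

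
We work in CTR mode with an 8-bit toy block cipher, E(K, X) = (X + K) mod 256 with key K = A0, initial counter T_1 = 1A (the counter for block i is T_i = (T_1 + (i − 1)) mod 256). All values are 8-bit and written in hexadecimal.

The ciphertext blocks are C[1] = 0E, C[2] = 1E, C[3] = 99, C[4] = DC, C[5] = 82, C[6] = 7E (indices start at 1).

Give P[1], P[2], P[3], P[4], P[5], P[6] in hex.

CTR decryption: S_i = E(K, T_i) where T_i is the counter for block i; P_i = C_i ⊕ S_i.
P[1]: T = 1A, S = E(K, T) = BA; 0E ⊕ BA = B4.
P[2]: T = 1B, S = E(K, T) = BB; 1E ⊕ BB = A5.
P[3]: T = 1C, S = E(K, T) = BC; 99 ⊕ BC = 25.
P[4]: T = 1D, S = E(K, T) = BD; DC ⊕ BD = 61.
P[5]: T = 1E, S = E(K, T) = BE; 82 ⊕ BE = 3C.
P[6]: T = 1F, S = E(K, T) = BF; 7E ⊕ BF = C1.

P[1] = B4, P[2] = A5, P[3] = 25, P[4] = 61, P[5] = 3C, P[6] = C1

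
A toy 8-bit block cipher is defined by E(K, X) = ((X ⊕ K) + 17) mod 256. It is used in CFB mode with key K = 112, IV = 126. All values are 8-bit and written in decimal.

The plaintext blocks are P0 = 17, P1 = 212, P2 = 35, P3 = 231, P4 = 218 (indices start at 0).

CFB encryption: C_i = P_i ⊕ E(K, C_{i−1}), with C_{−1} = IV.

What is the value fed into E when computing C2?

91

C0: E(K, 126) = 31; 17 ⊕ 31 = 14.
C1: E(K, 14) = 143; 212 ⊕ 143 = 91.
C2: E(K, 91) = 60; 35 ⊕ 60 = 31.
So the input to E for block 2 is 91.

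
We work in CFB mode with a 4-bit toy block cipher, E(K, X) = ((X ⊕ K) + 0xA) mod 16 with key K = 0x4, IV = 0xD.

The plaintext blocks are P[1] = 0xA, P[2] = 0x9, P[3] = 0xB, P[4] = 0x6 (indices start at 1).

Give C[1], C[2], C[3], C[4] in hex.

CFB encryption: C_i = P_i ⊕ E(K, C_{i−1}), with C_{0} = IV.
C[1]: E(K, 0xD) = 0x3; 0xA ⊕ 0x3 = 0x9.
C[2]: E(K, 0x9) = 0x7; 0x9 ⊕ 0x7 = 0xE.
C[3]: E(K, 0xE) = 0x4; 0xB ⊕ 0x4 = 0xF.
C[4]: E(K, 0xF) = 0x5; 0x6 ⊕ 0x5 = 0x3.

C[1] = 0x9, C[2] = 0xE, C[3] = 0xF, C[4] = 0x3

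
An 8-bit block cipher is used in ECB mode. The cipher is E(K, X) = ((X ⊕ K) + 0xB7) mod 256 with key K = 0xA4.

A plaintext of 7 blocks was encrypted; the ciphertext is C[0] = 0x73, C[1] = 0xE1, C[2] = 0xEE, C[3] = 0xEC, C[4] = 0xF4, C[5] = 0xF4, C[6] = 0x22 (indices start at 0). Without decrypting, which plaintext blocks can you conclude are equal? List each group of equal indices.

P[4] = P[5]

ECB encrypts each block independently with the same key, so equal ciphertext blocks imply equal plaintext blocks.
C[4] = C[5] = 0xF4, so P[4] = P[5].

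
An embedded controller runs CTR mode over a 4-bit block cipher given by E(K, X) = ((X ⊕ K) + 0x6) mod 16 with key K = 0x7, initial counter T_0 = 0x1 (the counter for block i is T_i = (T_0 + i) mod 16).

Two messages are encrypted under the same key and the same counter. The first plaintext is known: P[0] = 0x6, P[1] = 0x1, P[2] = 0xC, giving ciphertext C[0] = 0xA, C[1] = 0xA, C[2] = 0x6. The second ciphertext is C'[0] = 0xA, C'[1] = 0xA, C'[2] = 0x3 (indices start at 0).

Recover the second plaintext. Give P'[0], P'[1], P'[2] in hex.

P'[0] = 0x6, P'[1] = 0x1, P'[2] = 0x9

In CTR with a reused counter, both messages share the same keystream S_i, so C_i ⊕ C'_i = P_i ⊕ P'_i and thus P'_i = P_i ⊕ C_i ⊕ C'_i.
P'[0]: 0x6 ⊕ 0xA ⊕ 0xA = 0x6.
P'[1]: 0x1 ⊕ 0xA ⊕ 0xA = 0x1.
P'[2]: 0xC ⊕ 0x6 ⊕ 0x3 = 0x9.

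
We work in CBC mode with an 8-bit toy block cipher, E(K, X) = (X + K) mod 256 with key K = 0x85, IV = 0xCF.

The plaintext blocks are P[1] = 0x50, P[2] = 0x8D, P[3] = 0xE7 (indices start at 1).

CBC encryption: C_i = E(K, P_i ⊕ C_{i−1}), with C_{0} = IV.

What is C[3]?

C[1]: P[1] ⊕ 0xCF = 0x9F; E(K, 0x9F) = 0x24.
C[2]: P[2] ⊕ 0x24 = 0xA9; E(K, 0xA9) = 0x2E.
C[3]: P[3] ⊕ 0x2E = 0xC9; E(K, 0xC9) = 0x4E.

C[3] = 0x4E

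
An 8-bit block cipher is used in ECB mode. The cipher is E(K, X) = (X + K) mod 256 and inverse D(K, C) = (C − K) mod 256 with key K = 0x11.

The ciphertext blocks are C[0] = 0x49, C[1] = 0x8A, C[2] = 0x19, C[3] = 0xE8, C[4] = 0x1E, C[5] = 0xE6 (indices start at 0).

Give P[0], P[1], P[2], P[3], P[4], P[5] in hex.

P[0] = 0x38, P[1] = 0x79, P[2] = 0x08, P[3] = 0xD7, P[4] = 0x0D, P[5] = 0xD5

ECB decryption: P_i = D(K, C_i).
P[0]: D(K, 0x49) = 0x38.
P[1]: D(K, 0x8A) = 0x79.
P[2]: D(K, 0x19) = 0x08.
P[3]: D(K, 0xE8) = 0xD7.
P[4]: D(K, 0x1E) = 0x0D.
P[5]: D(K, 0xE6) = 0xD5.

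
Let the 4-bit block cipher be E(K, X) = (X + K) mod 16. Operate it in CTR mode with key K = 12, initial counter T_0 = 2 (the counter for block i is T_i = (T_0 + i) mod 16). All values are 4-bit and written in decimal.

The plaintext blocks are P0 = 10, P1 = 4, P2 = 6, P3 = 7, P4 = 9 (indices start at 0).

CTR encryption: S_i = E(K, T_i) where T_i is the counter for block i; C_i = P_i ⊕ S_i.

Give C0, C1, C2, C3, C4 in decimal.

C0: T = 2, S = E(K, T) = 14; 10 ⊕ 14 = 4.
C1: T = 3, S = E(K, T) = 15; 4 ⊕ 15 = 11.
C2: T = 4, S = E(K, T) = 0; 6 ⊕ 0 = 6.
C3: T = 5, S = E(K, T) = 1; 7 ⊕ 1 = 6.
C4: T = 6, S = E(K, T) = 2; 9 ⊕ 2 = 11.

C0 = 4, C1 = 11, C2 = 6, C3 = 6, C4 = 11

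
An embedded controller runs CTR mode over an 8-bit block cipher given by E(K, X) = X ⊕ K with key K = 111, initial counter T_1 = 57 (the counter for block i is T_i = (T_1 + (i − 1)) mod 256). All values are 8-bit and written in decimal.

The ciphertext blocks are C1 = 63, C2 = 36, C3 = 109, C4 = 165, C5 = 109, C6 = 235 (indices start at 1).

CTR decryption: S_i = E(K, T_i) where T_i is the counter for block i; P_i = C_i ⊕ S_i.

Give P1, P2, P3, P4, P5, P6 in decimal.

P1 = 105, P2 = 113, P3 = 57, P4 = 246, P5 = 63, P6 = 186

P1: T = 57, S = E(K, T) = 86; 63 ⊕ 86 = 105.
P2: T = 58, S = E(K, T) = 85; 36 ⊕ 85 = 113.
P3: T = 59, S = E(K, T) = 84; 109 ⊕ 84 = 57.
P4: T = 60, S = E(K, T) = 83; 165 ⊕ 83 = 246.
P5: T = 61, S = E(K, T) = 82; 109 ⊕ 82 = 63.
P6: T = 62, S = E(K, T) = 81; 235 ⊕ 81 = 186.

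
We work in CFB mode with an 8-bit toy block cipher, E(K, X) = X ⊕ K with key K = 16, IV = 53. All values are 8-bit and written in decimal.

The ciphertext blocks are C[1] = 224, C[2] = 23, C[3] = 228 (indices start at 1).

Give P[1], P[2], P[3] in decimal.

CFB decryption: P_i = C_i ⊕ E(K, C_{i−1}), with C_{0} = IV.
P[1]: E(K, 53) = 37; 224 ⊕ 37 = 197.
P[2]: E(K, 224) = 240; 23 ⊕ 240 = 231.
P[3]: E(K, 23) = 7; 228 ⊕ 7 = 227.

P[1] = 197, P[2] = 231, P[3] = 227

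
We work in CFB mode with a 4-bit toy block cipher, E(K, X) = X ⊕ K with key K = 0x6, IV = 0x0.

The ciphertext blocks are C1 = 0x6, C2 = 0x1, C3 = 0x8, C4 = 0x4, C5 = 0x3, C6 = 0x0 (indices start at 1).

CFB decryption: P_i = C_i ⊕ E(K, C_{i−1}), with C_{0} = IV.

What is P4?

P4 = 0xA

P4: E(K, 0x8) = 0xE; 0x4 ⊕ 0xE = 0xA.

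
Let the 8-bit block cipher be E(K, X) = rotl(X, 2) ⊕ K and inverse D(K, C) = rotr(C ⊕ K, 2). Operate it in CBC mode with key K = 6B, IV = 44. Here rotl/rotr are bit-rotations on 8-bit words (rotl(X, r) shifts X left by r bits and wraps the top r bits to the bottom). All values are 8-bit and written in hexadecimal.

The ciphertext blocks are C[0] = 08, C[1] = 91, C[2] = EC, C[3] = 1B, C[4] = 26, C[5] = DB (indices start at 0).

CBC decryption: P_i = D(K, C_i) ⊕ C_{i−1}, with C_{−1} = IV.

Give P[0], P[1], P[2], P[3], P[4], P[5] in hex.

P[0] = 9C, P[1] = B6, P[2] = 70, P[3] = F0, P[4] = 48, P[5] = 0A

P[0]: D(K, 08) = D8; D8 ⊕ 44 = 9C.
P[1]: D(K, 91) = BE; BE ⊕ 08 = B6.
P[2]: D(K, EC) = E1; E1 ⊕ 91 = 70.
P[3]: D(K, 1B) = 1C; 1C ⊕ EC = F0.
P[4]: D(K, 26) = 53; 53 ⊕ 1B = 48.
P[5]: D(K, DB) = 2C; 2C ⊕ 26 = 0A.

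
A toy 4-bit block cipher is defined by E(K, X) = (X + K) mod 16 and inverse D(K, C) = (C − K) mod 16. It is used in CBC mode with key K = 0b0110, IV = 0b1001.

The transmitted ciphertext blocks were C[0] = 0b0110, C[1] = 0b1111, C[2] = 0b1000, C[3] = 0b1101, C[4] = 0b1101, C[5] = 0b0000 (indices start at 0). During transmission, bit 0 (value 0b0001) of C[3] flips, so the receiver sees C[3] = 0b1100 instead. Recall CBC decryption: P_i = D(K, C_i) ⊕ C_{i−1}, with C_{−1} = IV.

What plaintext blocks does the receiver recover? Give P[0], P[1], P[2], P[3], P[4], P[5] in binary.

Only C[3] changed, to 0b1100. In CBC, a change in C_i garbles P_i and flips the same bit in P_{i+1}. Decrypting the received ciphertext:
P[0]: D(K, 0b0110) = 0b0000; 0b0000 ⊕ 0b1001 = 0b1001.
P[1]: D(K, 0b1111) = 0b1001; 0b1001 ⊕ 0b0110 = 0b1111.
P[2]: D(K, 0b1000) = 0b0010; 0b0010 ⊕ 0b1111 = 0b1101.
P[3]: D(K, 0b1100) = 0b0110; 0b0110 ⊕ 0b1000 = 0b1110.
P[4]: D(K, 0b1101) = 0b0111; 0b0111 ⊕ 0b1100 = 0b1011.
P[5]: D(K, 0b0000) = 0b1010; 0b1010 ⊕ 0b1101 = 0b0111.
Blocks that differ from the original plaintext: P[3], P[4].

P[0] = 0b1001, P[1] = 0b1111, P[2] = 0b1101, P[3] = 0b1110, P[4] = 0b1011, P[5] = 0b0111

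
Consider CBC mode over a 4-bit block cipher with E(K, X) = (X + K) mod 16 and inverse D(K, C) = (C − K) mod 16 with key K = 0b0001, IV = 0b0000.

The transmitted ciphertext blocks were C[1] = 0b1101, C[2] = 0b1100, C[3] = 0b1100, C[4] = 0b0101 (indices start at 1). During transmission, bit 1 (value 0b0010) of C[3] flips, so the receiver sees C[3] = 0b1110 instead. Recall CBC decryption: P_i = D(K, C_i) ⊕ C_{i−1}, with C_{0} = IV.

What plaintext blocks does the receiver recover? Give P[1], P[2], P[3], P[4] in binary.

P[1] = 0b1100, P[2] = 0b0110, P[3] = 0b0001, P[4] = 0b1010

Only C[3] changed, to 0b1110. In CBC, a change in C_i garbles P_i and flips the same bit in P_{i+1}. Decrypting the received ciphertext:
P[1]: D(K, 0b1101) = 0b1100; 0b1100 ⊕ 0b0000 = 0b1100.
P[2]: D(K, 0b1100) = 0b1011; 0b1011 ⊕ 0b1101 = 0b0110.
P[3]: D(K, 0b1110) = 0b1101; 0b1101 ⊕ 0b1100 = 0b0001.
P[4]: D(K, 0b0101) = 0b0100; 0b0100 ⊕ 0b1110 = 0b1010.
Blocks that differ from the original plaintext: P[3], P[4].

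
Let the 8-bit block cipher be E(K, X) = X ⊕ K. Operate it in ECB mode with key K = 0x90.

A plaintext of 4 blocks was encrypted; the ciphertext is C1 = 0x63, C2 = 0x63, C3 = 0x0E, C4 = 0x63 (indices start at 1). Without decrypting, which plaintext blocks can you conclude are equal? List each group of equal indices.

ECB encrypts each block independently with the same key, so equal ciphertext blocks imply equal plaintext blocks.
C1 = C2 = C4 = 0x63, so P1 = P2 = P4.

P1 = P2 = P4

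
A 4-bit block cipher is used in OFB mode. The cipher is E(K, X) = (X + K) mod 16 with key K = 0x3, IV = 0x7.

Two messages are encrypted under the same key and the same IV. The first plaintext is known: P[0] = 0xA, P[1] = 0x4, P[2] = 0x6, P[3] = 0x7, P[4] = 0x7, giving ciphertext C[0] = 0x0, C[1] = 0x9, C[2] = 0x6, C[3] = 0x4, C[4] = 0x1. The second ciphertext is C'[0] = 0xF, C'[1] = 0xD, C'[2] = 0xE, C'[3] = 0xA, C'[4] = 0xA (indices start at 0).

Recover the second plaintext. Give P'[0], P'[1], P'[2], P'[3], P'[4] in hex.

P'[0] = 0x5, P'[1] = 0x0, P'[2] = 0xE, P'[3] = 0x9, P'[4] = 0xC

In OFB with a reused IV, both messages share the same keystream S_i, so C_i ⊕ C'_i = P_i ⊕ P'_i and thus P'_i = P_i ⊕ C_i ⊕ C'_i.
P'[0]: 0xA ⊕ 0x0 ⊕ 0xF = 0x5.
P'[1]: 0x4 ⊕ 0x9 ⊕ 0xD = 0x0.
P'[2]: 0x6 ⊕ 0x6 ⊕ 0xE = 0xE.
P'[3]: 0x7 ⊕ 0x4 ⊕ 0xA = 0x9.
P'[4]: 0x7 ⊕ 0x1 ⊕ 0xA = 0xC.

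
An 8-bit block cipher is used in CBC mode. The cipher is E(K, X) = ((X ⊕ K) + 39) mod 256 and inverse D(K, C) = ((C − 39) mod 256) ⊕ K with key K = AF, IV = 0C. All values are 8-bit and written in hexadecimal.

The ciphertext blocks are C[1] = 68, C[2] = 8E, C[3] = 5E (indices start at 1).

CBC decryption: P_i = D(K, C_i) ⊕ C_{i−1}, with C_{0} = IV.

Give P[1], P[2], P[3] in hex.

P[1]: D(K, 68) = 80; 80 ⊕ 0C = 8C.
P[2]: D(K, 8E) = FA; FA ⊕ 68 = 92.
P[3]: D(K, 5E) = 8A; 8A ⊕ 8E = 04.

P[1] = 8C, P[2] = 92, P[3] = 04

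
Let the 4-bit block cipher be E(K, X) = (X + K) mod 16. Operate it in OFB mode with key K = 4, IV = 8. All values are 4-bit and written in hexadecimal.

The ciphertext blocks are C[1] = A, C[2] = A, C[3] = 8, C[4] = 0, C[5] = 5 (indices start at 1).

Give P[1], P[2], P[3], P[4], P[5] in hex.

OFB decryption: S_i = E(K, S_{i−1}) with S_{0} = IV; P_i = C_i ⊕ S_i.
P[1]: S = E(K, 8) = C; A ⊕ C = 6.
P[2]: S = E(K, C) = 0; A ⊕ 0 = A.
P[3]: S = E(K, 0) = 4; 8 ⊕ 4 = C.
P[4]: S = E(K, 4) = 8; 0 ⊕ 8 = 8.
P[5]: S = E(K, 8) = C; 5 ⊕ C = 9.

P[1] = 6, P[2] = A, P[3] = C, P[4] = 8, P[5] = 9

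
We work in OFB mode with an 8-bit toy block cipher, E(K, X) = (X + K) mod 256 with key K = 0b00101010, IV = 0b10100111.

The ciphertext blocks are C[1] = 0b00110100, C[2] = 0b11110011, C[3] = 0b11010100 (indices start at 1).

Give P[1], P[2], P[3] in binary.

P[1] = 0b11100101, P[2] = 0b00001000, P[3] = 0b11110001

OFB decryption: S_i = E(K, S_{i−1}) with S_{0} = IV; P_i = C_i ⊕ S_i.
P[1]: S = E(K, 0b10100111) = 0b11010001; 0b00110100 ⊕ 0b11010001 = 0b11100101.
P[2]: S = E(K, 0b11010001) = 0b11111011; 0b11110011 ⊕ 0b11111011 = 0b00001000.
P[3]: S = E(K, 0b11111011) = 0b00100101; 0b11010100 ⊕ 0b00100101 = 0b11110001.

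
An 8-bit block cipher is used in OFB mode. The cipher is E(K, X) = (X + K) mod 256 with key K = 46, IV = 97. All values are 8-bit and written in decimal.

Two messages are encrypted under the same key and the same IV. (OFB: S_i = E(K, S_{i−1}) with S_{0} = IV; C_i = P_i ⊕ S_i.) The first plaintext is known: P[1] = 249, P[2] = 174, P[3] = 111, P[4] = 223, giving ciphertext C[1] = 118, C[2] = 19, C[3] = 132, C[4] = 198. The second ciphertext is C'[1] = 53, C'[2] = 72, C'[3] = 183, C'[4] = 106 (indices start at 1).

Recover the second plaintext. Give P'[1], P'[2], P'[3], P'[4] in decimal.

P'[1] = 186, P'[2] = 245, P'[3] = 92, P'[4] = 115

In OFB with a reused IV, both messages share the same keystream S_i, so C_i ⊕ C'_i = P_i ⊕ P'_i and thus P'_i = P_i ⊕ C_i ⊕ C'_i.
P'[1]: 249 ⊕ 118 ⊕ 53 = 186.
P'[2]: 174 ⊕ 19 ⊕ 72 = 245.
P'[3]: 111 ⊕ 132 ⊕ 183 = 92.
P'[4]: 223 ⊕ 198 ⊕ 106 = 115.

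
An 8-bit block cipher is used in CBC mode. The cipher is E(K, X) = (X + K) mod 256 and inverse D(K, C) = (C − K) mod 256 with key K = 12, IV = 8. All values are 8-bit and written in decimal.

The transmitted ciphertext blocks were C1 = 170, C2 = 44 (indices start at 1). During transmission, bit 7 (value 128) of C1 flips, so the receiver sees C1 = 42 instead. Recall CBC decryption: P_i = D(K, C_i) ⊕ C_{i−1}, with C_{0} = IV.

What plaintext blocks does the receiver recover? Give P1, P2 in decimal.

P1 = 22, P2 = 10

Only C1 changed, to 42. In CBC, a change in C_i garbles P_i and flips the same bit in P_{i+1}. Decrypting the received ciphertext:
P1: D(K, 42) = 30; 30 ⊕ 8 = 22.
P2: D(K, 44) = 32; 32 ⊕ 42 = 10.
Blocks that differ from the original plaintext: P1, P2.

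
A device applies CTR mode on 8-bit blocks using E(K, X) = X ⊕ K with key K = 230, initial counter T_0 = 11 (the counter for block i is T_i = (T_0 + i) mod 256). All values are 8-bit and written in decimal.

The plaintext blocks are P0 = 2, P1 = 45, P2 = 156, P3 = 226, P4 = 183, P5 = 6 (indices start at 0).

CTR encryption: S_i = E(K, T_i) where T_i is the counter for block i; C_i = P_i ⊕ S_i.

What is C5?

C0: T = 11, S = E(K, T) = 237; 2 ⊕ 237 = 239.
C1: T = 12, S = E(K, T) = 234; 45 ⊕ 234 = 199.
C2: T = 13, S = E(K, T) = 235; 156 ⊕ 235 = 119.
C3: T = 14, S = E(K, T) = 232; 226 ⊕ 232 = 10.
C4: T = 15, S = E(K, T) = 233; 183 ⊕ 233 = 94.
C5: T = 16, S = E(K, T) = 246; 6 ⊕ 246 = 240.

C5 = 240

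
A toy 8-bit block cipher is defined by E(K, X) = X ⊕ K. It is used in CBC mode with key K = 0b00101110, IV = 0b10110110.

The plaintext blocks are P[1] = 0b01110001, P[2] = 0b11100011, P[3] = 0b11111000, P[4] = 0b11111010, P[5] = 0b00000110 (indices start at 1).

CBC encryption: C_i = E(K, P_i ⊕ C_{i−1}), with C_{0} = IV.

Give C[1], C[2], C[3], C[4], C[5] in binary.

C[1]: P[1] ⊕ 0b10110110 = 0b11000111; E(K, 0b11000111) = 0b11101001.
C[2]: P[2] ⊕ 0b11101001 = 0b00001010; E(K, 0b00001010) = 0b00100100.
C[3]: P[3] ⊕ 0b00100100 = 0b11011100; E(K, 0b11011100) = 0b11110010.
C[4]: P[4] ⊕ 0b11110010 = 0b00001000; E(K, 0b00001000) = 0b00100110.
C[5]: P[5] ⊕ 0b00100110 = 0b00100000; E(K, 0b00100000) = 0b00001110.

C[1] = 0b11101001, C[2] = 0b00100100, C[3] = 0b11110010, C[4] = 0b00100110, C[5] = 0b00001110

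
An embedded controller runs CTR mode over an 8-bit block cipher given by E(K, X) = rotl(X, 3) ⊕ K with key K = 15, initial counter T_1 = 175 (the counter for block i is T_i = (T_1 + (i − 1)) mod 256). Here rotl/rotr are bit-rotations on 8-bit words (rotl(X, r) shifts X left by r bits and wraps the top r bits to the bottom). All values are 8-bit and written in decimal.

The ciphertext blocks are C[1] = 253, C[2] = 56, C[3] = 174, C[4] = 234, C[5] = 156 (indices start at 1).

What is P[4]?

P[4] = 112

CTR decryption: S_i = E(K, T_i) where T_i is the counter for block i; P_i = C_i ⊕ S_i.
P[4]: T = 178, S = E(K, T) = 154; 234 ⊕ 154 = 112.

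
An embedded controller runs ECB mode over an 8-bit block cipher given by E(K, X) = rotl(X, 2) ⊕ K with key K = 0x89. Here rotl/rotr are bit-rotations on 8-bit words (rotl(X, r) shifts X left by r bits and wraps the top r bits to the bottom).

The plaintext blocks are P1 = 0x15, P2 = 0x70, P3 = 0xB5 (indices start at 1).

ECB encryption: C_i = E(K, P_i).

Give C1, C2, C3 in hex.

C1 = 0xDD, C2 = 0x48, C3 = 0x5F

C1: E(K, 0x15) = 0xDD.
C2: E(K, 0x70) = 0x48.
C3: E(K, 0xB5) = 0x5F.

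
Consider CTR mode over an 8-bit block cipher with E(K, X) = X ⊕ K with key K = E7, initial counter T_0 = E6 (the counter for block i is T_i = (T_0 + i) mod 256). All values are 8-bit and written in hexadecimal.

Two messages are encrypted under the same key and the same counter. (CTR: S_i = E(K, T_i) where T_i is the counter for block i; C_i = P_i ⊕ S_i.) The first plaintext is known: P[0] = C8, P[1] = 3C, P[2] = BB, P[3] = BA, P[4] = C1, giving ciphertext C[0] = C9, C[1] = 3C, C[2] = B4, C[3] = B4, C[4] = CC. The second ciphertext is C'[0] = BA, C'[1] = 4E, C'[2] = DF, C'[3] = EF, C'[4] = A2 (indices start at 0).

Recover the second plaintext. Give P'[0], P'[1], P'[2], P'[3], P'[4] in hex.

P'[0] = BB, P'[1] = 4E, P'[2] = D0, P'[3] = E1, P'[4] = AF

In CTR with a reused counter, both messages share the same keystream S_i, so C_i ⊕ C'_i = P_i ⊕ P'_i and thus P'_i = P_i ⊕ C_i ⊕ C'_i.
P'[0]: C8 ⊕ C9 ⊕ BA = BB.
P'[1]: 3C ⊕ 3C ⊕ 4E = 4E.
P'[2]: BB ⊕ B4 ⊕ DF = D0.
P'[3]: BA ⊕ B4 ⊕ EF = E1.
P'[4]: C1 ⊕ CC ⊕ A2 = AF.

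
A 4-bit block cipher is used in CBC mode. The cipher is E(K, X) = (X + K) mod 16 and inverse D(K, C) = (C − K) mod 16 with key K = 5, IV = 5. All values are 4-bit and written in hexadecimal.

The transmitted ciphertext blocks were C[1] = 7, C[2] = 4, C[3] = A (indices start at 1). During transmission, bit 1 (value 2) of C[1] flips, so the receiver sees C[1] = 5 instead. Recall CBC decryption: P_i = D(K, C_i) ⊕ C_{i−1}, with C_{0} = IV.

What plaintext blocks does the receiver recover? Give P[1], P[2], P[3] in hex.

P[1] = 5, P[2] = A, P[3] = 1

Only C[1] changed, to 5. In CBC, a change in C_i garbles P_i and flips the same bit in P_{i+1}. Decrypting the received ciphertext:
P[1]: D(K, 5) = 0; 0 ⊕ 5 = 5.
P[2]: D(K, 4) = F; F ⊕ 5 = A.
P[3]: D(K, A) = 5; 5 ⊕ 4 = 1.
Blocks that differ from the original plaintext: P[1], P[2].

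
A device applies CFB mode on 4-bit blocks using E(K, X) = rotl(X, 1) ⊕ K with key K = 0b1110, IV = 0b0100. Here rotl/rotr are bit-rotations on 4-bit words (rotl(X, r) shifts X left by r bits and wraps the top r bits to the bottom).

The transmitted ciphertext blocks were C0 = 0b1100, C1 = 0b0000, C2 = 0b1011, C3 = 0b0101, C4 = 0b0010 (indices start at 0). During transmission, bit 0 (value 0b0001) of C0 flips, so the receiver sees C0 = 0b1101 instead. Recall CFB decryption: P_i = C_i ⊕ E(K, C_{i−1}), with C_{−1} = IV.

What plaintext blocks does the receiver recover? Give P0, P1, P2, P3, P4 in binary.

P0 = 0b1011, P1 = 0b0101, P2 = 0b0101, P3 = 0b1100, P4 = 0b0110

Only C0 changed, to 0b1101. In CFB, a change in C_i flips the same bit in P_i and garbles P_{i+1}. Decrypting the received ciphertext:
P0: E(K, 0b0100) = 0b0110; 0b1101 ⊕ 0b0110 = 0b1011.
P1: E(K, 0b1101) = 0b0101; 0b0000 ⊕ 0b0101 = 0b0101.
P2: E(K, 0b0000) = 0b1110; 0b1011 ⊕ 0b1110 = 0b0101.
P3: E(K, 0b1011) = 0b1001; 0b0101 ⊕ 0b1001 = 0b1100.
P4: E(K, 0b0101) = 0b0100; 0b0010 ⊕ 0b0100 = 0b0110.
Blocks that differ from the original plaintext: P0, P1.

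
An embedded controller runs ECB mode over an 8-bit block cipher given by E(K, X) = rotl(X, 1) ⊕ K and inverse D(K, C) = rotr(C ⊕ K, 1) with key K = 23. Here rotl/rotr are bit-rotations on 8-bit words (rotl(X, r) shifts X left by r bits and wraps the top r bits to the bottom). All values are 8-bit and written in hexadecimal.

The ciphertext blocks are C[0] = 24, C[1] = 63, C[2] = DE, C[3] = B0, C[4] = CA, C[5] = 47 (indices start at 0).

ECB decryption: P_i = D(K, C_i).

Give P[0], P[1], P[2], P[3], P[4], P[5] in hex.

P[0] = 83, P[1] = 20, P[2] = FE, P[3] = C9, P[4] = F4, P[5] = 32

P[0]: D(K, 24) = 83.
P[1]: D(K, 63) = 20.
P[2]: D(K, DE) = FE.
P[3]: D(K, B0) = C9.
P[4]: D(K, CA) = F4.
P[5]: D(K, 47) = 32.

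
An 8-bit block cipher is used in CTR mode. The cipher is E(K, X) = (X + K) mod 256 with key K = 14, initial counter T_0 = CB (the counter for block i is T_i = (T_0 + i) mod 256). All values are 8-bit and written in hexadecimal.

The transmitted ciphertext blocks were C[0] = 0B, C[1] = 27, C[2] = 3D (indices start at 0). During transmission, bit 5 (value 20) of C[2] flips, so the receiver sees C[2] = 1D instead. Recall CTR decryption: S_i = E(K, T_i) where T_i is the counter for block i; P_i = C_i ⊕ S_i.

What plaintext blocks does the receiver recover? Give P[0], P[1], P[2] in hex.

P[0] = D4, P[1] = C7, P[2] = FC

Only C[2] changed, to 1D. In CTR, a change in C_i flips the same bit in P_i only; the keystream is unaffected. Decrypting the received ciphertext:
P[0]: T = CB, S = E(K, T) = DF; 0B ⊕ DF = D4.
P[1]: T = CC, S = E(K, T) = E0; 27 ⊕ E0 = C7.
P[2]: T = CD, S = E(K, T) = E1; 1D ⊕ E1 = FC.
Blocks that differ from the original plaintext: P[2].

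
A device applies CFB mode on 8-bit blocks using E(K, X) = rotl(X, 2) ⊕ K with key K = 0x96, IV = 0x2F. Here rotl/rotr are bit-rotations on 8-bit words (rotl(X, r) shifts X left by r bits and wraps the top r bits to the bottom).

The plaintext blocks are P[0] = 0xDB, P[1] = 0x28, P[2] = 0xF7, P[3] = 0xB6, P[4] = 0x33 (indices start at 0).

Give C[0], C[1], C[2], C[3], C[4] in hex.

CFB encryption: C_i = P_i ⊕ E(K, C_{i−1}), with C_{−1} = IV.
C[0]: E(K, 0x2F) = 0x2A; 0xDB ⊕ 0x2A = 0xF1.
C[1]: E(K, 0xF1) = 0x51; 0x28 ⊕ 0x51 = 0x79.
C[2]: E(K, 0x79) = 0x73; 0xF7 ⊕ 0x73 = 0x84.
C[3]: E(K, 0x84) = 0x84; 0xB6 ⊕ 0x84 = 0x32.
C[4]: E(K, 0x32) = 0x5E; 0x33 ⊕ 0x5E = 0x6D.

C[0] = 0xF1, C[1] = 0x79, C[2] = 0x84, C[3] = 0x32, C[4] = 0x6D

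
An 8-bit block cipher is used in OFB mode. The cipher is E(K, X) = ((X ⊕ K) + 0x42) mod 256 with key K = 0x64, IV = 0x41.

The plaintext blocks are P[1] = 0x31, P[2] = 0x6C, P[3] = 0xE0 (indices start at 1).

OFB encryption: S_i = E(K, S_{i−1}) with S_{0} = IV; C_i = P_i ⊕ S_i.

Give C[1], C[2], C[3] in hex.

C[1] = 0x56, C[2] = 0x29, C[3] = 0x83

C[1]: S = E(K, 0x41) = 0x67; 0x31 ⊕ 0x67 = 0x56.
C[2]: S = E(K, 0x67) = 0x45; 0x6C ⊕ 0x45 = 0x29.
C[3]: S = E(K, 0x45) = 0x63; 0xE0 ⊕ 0x63 = 0x83.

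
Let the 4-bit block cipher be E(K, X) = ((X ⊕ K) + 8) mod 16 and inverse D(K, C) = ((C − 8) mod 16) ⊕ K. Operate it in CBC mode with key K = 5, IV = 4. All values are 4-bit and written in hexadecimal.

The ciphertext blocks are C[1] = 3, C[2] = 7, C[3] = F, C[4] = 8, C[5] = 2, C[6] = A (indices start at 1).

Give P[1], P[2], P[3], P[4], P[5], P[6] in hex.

P[1] = A, P[2] = 9, P[3] = 5, P[4] = A, P[5] = 7, P[6] = 5

CBC decryption: P_i = D(K, C_i) ⊕ C_{i−1}, with C_{0} = IV.
P[1]: D(K, 3) = E; E ⊕ 4 = A.
P[2]: D(K, 7) = A; A ⊕ 3 = 9.
P[3]: D(K, F) = 2; 2 ⊕ 7 = 5.
P[4]: D(K, 8) = 5; 5 ⊕ F = A.
P[5]: D(K, 2) = F; F ⊕ 8 = 7.
P[6]: D(K, A) = 7; 7 ⊕ 2 = 5.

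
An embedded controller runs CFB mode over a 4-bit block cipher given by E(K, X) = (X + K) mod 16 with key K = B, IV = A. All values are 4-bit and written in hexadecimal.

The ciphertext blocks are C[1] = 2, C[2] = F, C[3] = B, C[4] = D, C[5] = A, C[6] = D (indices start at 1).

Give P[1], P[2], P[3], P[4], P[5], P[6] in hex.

P[1] = 7, P[2] = 2, P[3] = 1, P[4] = B, P[5] = 2, P[6] = 8

CFB decryption: P_i = C_i ⊕ E(K, C_{i−1}), with C_{0} = IV.
P[1]: E(K, A) = 5; 2 ⊕ 5 = 7.
P[2]: E(K, 2) = D; F ⊕ D = 2.
P[3]: E(K, F) = A; B ⊕ A = 1.
P[4]: E(K, B) = 6; D ⊕ 6 = B.
P[5]: E(K, D) = 8; A ⊕ 8 = 2.
P[6]: E(K, A) = 5; D ⊕ 5 = 8.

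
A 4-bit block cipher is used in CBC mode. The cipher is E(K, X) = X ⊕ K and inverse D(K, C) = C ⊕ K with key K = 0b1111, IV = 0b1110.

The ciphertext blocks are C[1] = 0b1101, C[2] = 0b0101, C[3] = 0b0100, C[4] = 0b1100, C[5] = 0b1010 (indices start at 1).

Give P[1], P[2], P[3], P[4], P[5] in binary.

CBC decryption: P_i = D(K, C_i) ⊕ C_{i−1}, with C_{0} = IV.
P[1]: D(K, 0b1101) = 0b0010; 0b0010 ⊕ 0b1110 = 0b1100.
P[2]: D(K, 0b0101) = 0b1010; 0b1010 ⊕ 0b1101 = 0b0111.
P[3]: D(K, 0b0100) = 0b1011; 0b1011 ⊕ 0b0101 = 0b1110.
P[4]: D(K, 0b1100) = 0b0011; 0b0011 ⊕ 0b0100 = 0b0111.
P[5]: D(K, 0b1010) = 0b0101; 0b0101 ⊕ 0b1100 = 0b1001.

P[1] = 0b1100, P[2] = 0b0111, P[3] = 0b1110, P[4] = 0b0111, P[5] = 0b1001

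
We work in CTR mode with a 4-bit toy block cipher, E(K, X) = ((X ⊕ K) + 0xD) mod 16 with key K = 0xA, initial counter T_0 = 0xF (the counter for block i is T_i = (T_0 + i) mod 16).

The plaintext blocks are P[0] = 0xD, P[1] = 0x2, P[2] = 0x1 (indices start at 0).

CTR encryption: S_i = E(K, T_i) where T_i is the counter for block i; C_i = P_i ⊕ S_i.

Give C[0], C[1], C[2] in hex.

C[0]: T = 0xF, S = E(K, T) = 0x2; 0xD ⊕ 0x2 = 0xF.
C[1]: T = 0x0, S = E(K, T) = 0x7; 0x2 ⊕ 0x7 = 0x5.
C[2]: T = 0x1, S = E(K, T) = 0x8; 0x1 ⊕ 0x8 = 0x9.

C[0] = 0xF, C[1] = 0x5, C[2] = 0x9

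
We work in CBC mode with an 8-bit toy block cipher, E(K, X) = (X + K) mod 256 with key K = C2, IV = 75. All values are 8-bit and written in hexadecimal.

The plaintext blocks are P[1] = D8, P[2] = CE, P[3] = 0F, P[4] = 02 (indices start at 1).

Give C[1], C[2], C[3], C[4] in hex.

C[1] = 6F, C[2] = 63, C[3] = 2E, C[4] = EE

CBC encryption: C_i = E(K, P_i ⊕ C_{i−1}), with C_{0} = IV.
C[1]: P[1] ⊕ 75 = AD; E(K, AD) = 6F.
C[2]: P[2] ⊕ 6F = A1; E(K, A1) = 63.
C[3]: P[3] ⊕ 63 = 6C; E(K, 6C) = 2E.
C[4]: P[4] ⊕ 2E = 2C; E(K, 2C) = EE.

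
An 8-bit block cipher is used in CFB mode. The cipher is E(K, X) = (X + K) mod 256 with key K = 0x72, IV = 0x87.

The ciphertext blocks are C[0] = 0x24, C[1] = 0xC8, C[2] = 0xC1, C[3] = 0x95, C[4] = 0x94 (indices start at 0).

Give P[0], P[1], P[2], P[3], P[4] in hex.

P[0] = 0xDD, P[1] = 0x5E, P[2] = 0xFB, P[3] = 0xA6, P[4] = 0x93

CFB decryption: P_i = C_i ⊕ E(K, C_{i−1}), with C_{−1} = IV.
P[0]: E(K, 0x87) = 0xF9; 0x24 ⊕ 0xF9 = 0xDD.
P[1]: E(K, 0x24) = 0x96; 0xC8 ⊕ 0x96 = 0x5E.
P[2]: E(K, 0xC8) = 0x3A; 0xC1 ⊕ 0x3A = 0xFB.
P[3]: E(K, 0xC1) = 0x33; 0x95 ⊕ 0x33 = 0xA6.
P[4]: E(K, 0x95) = 0x07; 0x94 ⊕ 0x07 = 0x93.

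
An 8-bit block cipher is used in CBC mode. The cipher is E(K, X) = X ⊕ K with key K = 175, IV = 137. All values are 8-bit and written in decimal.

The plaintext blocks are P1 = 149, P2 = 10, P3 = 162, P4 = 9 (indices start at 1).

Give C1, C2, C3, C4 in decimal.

C1 = 179, C2 = 22, C3 = 27, C4 = 189

CBC encryption: C_i = E(K, P_i ⊕ C_{i−1}), with C_{0} = IV.
C1: P1 ⊕ 137 = 28; E(K, 28) = 179.
C2: P2 ⊕ 179 = 185; E(K, 185) = 22.
C3: P3 ⊕ 22 = 180; E(K, 180) = 27.
C4: P4 ⊕ 27 = 18; E(K, 18) = 189.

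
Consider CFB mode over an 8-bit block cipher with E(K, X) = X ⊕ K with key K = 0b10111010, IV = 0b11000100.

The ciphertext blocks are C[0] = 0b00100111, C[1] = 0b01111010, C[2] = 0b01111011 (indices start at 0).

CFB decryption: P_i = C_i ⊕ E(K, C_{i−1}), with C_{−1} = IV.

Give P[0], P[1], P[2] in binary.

P[0]: E(K, 0b11000100) = 0b01111110; 0b00100111 ⊕ 0b01111110 = 0b01011001.
P[1]: E(K, 0b00100111) = 0b10011101; 0b01111010 ⊕ 0b10011101 = 0b11100111.
P[2]: E(K, 0b01111010) = 0b11000000; 0b01111011 ⊕ 0b11000000 = 0b10111011.

P[0] = 0b01011001, P[1] = 0b11100111, P[2] = 0b10111011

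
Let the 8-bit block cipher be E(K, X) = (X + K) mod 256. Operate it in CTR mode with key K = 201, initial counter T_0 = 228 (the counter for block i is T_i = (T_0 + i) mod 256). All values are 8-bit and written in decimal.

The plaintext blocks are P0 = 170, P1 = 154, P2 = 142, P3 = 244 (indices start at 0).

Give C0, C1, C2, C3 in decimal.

C0 = 7, C1 = 52, C2 = 33, C3 = 68

CTR encryption: S_i = E(K, T_i) where T_i is the counter for block i; C_i = P_i ⊕ S_i.
C0: T = 228, S = E(K, T) = 173; 170 ⊕ 173 = 7.
C1: T = 229, S = E(K, T) = 174; 154 ⊕ 174 = 52.
C2: T = 230, S = E(K, T) = 175; 142 ⊕ 175 = 33.
C3: T = 231, S = E(K, T) = 176; 244 ⊕ 176 = 68.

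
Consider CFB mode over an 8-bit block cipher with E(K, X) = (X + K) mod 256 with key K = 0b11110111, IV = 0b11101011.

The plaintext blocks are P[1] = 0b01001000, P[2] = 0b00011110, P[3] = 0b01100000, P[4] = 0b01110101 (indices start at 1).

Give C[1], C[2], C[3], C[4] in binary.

C[1] = 0b10101010, C[2] = 0b10111111, C[3] = 0b11010110, C[4] = 0b10111000

CFB encryption: C_i = P_i ⊕ E(K, C_{i−1}), with C_{0} = IV.
C[1]: E(K, 0b11101011) = 0b11100010; 0b01001000 ⊕ 0b11100010 = 0b10101010.
C[2]: E(K, 0b10101010) = 0b10100001; 0b00011110 ⊕ 0b10100001 = 0b10111111.
C[3]: E(K, 0b10111111) = 0b10110110; 0b01100000 ⊕ 0b10110110 = 0b11010110.
C[4]: E(K, 0b11010110) = 0b11001101; 0b01110101 ⊕ 0b11001101 = 0b10111000.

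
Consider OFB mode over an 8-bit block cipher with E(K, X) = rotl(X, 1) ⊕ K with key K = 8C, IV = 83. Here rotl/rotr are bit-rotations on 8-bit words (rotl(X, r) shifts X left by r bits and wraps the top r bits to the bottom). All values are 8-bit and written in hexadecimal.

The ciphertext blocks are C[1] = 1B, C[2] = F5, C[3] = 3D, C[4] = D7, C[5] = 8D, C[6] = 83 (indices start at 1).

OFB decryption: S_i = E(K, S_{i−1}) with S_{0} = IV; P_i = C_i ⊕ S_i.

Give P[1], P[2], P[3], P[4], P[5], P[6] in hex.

P[1] = 90, P[2] = 6E, P[3] = 86, P[4] = 2C, P[5] = F6, P[6] = F9

P[1]: S = E(K, 83) = 8B; 1B ⊕ 8B = 90.
P[2]: S = E(K, 8B) = 9B; F5 ⊕ 9B = 6E.
P[3]: S = E(K, 9B) = BB; 3D ⊕ BB = 86.
P[4]: S = E(K, BB) = FB; D7 ⊕ FB = 2C.
P[5]: S = E(K, FB) = 7B; 8D ⊕ 7B = F6.
P[6]: S = E(K, 7B) = 7A; 83 ⊕ 7A = F9.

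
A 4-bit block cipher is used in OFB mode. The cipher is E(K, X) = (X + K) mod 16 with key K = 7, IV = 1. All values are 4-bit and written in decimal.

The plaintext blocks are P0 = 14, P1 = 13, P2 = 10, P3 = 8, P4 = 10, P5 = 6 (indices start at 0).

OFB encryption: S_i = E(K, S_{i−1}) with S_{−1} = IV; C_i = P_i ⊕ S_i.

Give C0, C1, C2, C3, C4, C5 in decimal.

C0 = 6, C1 = 2, C2 = 12, C3 = 5, C4 = 14, C5 = 13

C0: S = E(K, 1) = 8; 14 ⊕ 8 = 6.
C1: S = E(K, 8) = 15; 13 ⊕ 15 = 2.
C2: S = E(K, 15) = 6; 10 ⊕ 6 = 12.
C3: S = E(K, 6) = 13; 8 ⊕ 13 = 5.
C4: S = E(K, 13) = 4; 10 ⊕ 4 = 14.
C5: S = E(K, 4) = 11; 6 ⊕ 11 = 13.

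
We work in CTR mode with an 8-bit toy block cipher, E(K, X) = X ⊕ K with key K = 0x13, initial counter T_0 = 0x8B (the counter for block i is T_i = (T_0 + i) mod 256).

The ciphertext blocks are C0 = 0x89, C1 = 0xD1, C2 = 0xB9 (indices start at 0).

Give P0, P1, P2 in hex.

P0 = 0x11, P1 = 0x4E, P2 = 0x27

CTR decryption: S_i = E(K, T_i) where T_i is the counter for block i; P_i = C_i ⊕ S_i.
P0: T = 0x8B, S = E(K, T) = 0x98; 0x89 ⊕ 0x98 = 0x11.
P1: T = 0x8C, S = E(K, T) = 0x9F; 0xD1 ⊕ 0x9F = 0x4E.
P2: T = 0x8D, S = E(K, T) = 0x9E; 0xB9 ⊕ 0x9E = 0x27.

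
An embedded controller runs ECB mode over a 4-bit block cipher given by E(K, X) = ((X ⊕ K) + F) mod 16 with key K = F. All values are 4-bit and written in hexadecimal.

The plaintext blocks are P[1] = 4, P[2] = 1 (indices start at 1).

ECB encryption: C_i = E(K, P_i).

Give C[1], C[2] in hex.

C[1]: E(K, 4) = A.
C[2]: E(K, 1) = D.

C[1] = A, C[2] = D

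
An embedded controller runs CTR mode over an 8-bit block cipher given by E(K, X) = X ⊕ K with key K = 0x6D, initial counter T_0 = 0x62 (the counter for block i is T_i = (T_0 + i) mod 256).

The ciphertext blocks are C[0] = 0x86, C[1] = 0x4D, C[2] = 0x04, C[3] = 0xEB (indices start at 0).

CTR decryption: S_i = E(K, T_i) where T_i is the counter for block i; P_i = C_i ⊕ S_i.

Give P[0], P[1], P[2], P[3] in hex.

P[0]: T = 0x62, S = E(K, T) = 0x0F; 0x86 ⊕ 0x0F = 0x89.
P[1]: T = 0x63, S = E(K, T) = 0x0E; 0x4D ⊕ 0x0E = 0x43.
P[2]: T = 0x64, S = E(K, T) = 0x09; 0x04 ⊕ 0x09 = 0x0D.
P[3]: T = 0x65, S = E(K, T) = 0x08; 0xEB ⊕ 0x08 = 0xE3.

P[0] = 0x89, P[1] = 0x43, P[2] = 0x0D, P[3] = 0xE3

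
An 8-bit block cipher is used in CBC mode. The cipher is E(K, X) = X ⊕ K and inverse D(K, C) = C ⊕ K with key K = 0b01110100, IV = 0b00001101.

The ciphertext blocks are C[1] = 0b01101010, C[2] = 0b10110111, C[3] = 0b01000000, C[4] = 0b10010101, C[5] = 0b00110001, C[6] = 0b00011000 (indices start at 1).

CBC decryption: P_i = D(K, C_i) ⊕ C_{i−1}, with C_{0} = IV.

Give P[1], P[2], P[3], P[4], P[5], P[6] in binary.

P[1]: D(K, 0b01101010) = 0b00011110; 0b00011110 ⊕ 0b00001101 = 0b00010011.
P[2]: D(K, 0b10110111) = 0b11000011; 0b11000011 ⊕ 0b01101010 = 0b10101001.
P[3]: D(K, 0b01000000) = 0b00110100; 0b00110100 ⊕ 0b10110111 = 0b10000011.
P[4]: D(K, 0b10010101) = 0b11100001; 0b11100001 ⊕ 0b01000000 = 0b10100001.
P[5]: D(K, 0b00110001) = 0b01000101; 0b01000101 ⊕ 0b10010101 = 0b11010000.
P[6]: D(K, 0b00011000) = 0b01101100; 0b01101100 ⊕ 0b00110001 = 0b01011101.

P[1] = 0b00010011, P[2] = 0b10101001, P[3] = 0b10000011, P[4] = 0b10100001, P[5] = 0b11010000, P[6] = 0b01011101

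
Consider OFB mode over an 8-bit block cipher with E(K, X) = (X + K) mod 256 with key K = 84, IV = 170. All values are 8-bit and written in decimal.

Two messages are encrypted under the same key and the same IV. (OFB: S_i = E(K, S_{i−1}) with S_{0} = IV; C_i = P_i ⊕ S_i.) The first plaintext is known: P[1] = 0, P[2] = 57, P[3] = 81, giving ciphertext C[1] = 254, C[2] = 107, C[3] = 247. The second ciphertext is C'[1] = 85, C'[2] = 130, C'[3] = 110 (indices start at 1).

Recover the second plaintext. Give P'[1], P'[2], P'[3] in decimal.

In OFB with a reused IV, both messages share the same keystream S_i, so C_i ⊕ C'_i = P_i ⊕ P'_i and thus P'_i = P_i ⊕ C_i ⊕ C'_i.
P'[1]: 0 ⊕ 254 ⊕ 85 = 171.
P'[2]: 57 ⊕ 107 ⊕ 130 = 208.
P'[3]: 81 ⊕ 247 ⊕ 110 = 200.

P'[1] = 171, P'[2] = 208, P'[3] = 200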